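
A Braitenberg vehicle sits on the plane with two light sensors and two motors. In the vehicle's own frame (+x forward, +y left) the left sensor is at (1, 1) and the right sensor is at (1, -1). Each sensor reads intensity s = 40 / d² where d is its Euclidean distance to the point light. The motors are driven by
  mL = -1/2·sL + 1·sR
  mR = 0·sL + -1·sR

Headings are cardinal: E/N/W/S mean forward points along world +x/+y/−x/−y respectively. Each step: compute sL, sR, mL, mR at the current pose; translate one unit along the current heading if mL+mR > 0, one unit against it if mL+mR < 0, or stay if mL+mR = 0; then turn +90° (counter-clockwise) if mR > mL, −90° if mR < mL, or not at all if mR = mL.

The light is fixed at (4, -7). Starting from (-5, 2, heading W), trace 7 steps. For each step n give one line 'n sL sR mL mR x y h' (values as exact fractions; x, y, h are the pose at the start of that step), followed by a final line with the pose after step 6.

n=0: pose=(-5,2,W); sL=10/41, sR=1/5; mL=16/205, mR=-1/5; mL+mR=-5/41 → advance -1; mR−mL=-57/205 → turn -1·90°
n=1: pose=(-4,2,N); sL=40/181, sR=40/149; mL=4260/26969, mR=-40/149; mL+mR=-20/181 → advance -1; mR−mL=-11500/26969 → turn -1·90°
n=2: pose=(-4,1,E); sL=4/13, sR=20/49; mL=162/637, mR=-20/49; mL+mR=-2/13 → advance -1; mR−mL=-422/637 → turn -1·90°
n=3: pose=(-5,1,S); sL=40/113, sR=40/149; mL=1540/16837, mR=-40/149; mL+mR=-20/113 → advance -1; mR−mL=-6060/16837 → turn -1·90°
n=4: pose=(-5,2,W); sL=10/41, sR=1/5; mL=16/205, mR=-1/5; mL+mR=-5/41 → advance -1; mR−mL=-57/205 → turn -1·90°
n=5: pose=(-4,2,N); sL=40/181, sR=40/149; mL=4260/26969, mR=-40/149; mL+mR=-20/181 → advance -1; mR−mL=-11500/26969 → turn -1·90°
n=6: pose=(-4,1,E); sL=4/13, sR=20/49; mL=162/637, mR=-20/49; mL+mR=-2/13 → advance -1; mR−mL=-422/637 → turn -1·90°

0 10/41 1/5 16/205 -1/5 -5 2 W
1 40/181 40/149 4260/26969 -40/149 -4 2 N
2 4/13 20/49 162/637 -20/49 -4 1 E
3 40/113 40/149 1540/16837 -40/149 -5 1 S
4 10/41 1/5 16/205 -1/5 -5 2 W
5 40/181 40/149 4260/26969 -40/149 -4 2 N
6 4/13 20/49 162/637 -20/49 -4 1 E
final -5 1 S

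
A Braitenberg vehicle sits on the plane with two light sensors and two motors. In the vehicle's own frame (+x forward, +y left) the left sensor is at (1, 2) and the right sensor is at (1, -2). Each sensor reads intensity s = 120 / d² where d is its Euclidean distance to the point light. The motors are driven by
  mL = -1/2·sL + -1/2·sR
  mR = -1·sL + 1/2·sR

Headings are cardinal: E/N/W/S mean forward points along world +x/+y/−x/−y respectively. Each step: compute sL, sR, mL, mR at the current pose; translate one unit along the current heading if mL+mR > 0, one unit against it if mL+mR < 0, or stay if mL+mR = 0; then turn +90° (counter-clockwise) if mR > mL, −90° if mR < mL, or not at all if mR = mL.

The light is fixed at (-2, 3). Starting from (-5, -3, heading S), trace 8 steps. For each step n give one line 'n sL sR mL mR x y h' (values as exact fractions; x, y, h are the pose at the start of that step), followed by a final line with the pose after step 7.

n=0: pose=(-5,-3,S); sL=12/5, sR=60/37; mL=-372/185, mR=-294/185; mL+mR=-18/5 → advance -1; mR−mL=78/185 → turn +1·90°
n=1: pose=(-5,-2,E); sL=120/13, sR=120/53; mL=-3960/689, mR=-5580/689; mL+mR=-180/13 → advance -1; mR−mL=-1620/689 → turn -1·90°
n=2: pose=(-6,-2,S); sL=3, sR=5/3; mL=-7/3, mR=-13/6; mL+mR=-9/2 → advance -1; mR−mL=1/6 → turn +1·90°
n=3: pose=(-6,-1,E); sL=120/13, sR=8/3; mL=-232/39, mR=-308/39; mL+mR=-180/13 → advance -1; mR−mL=-76/39 → turn -1·90°
n=4: pose=(-7,-1,S); sL=60/17, sR=60/37; mL=-1620/629, mR=-1710/629; mL+mR=-90/17 → advance -1; mR−mL=-90/629 → turn -1·90°
n=5: pose=(-7,0,W); sL=120/61, sR=120/37; mL=-5880/2257, mR=-780/2257; mL+mR=-180/61 → advance -1; mR−mL=5100/2257 → turn +1·90°
n=6: pose=(-6,0,S); sL=6, sR=30/13; mL=-54/13, mR=-63/13; mL+mR=-9 → advance -1; mR−mL=-9/13 → turn -1·90°
n=7: pose=(-6,1,W); sL=120/41, sR=24/5; mL=-792/205, mR=-108/205; mL+mR=-180/41 → advance -1; mR−mL=684/205 → turn +1·90°

0 12/5 60/37 -372/185 -294/185 -5 -3 S
1 120/13 120/53 -3960/689 -5580/689 -5 -2 E
2 3 5/3 -7/3 -13/6 -6 -2 S
3 120/13 8/3 -232/39 -308/39 -6 -1 E
4 60/17 60/37 -1620/629 -1710/629 -7 -1 S
5 120/61 120/37 -5880/2257 -780/2257 -7 0 W
6 6 30/13 -54/13 -63/13 -6 0 S
7 120/41 24/5 -792/205 -108/205 -6 1 W
final -5 1 S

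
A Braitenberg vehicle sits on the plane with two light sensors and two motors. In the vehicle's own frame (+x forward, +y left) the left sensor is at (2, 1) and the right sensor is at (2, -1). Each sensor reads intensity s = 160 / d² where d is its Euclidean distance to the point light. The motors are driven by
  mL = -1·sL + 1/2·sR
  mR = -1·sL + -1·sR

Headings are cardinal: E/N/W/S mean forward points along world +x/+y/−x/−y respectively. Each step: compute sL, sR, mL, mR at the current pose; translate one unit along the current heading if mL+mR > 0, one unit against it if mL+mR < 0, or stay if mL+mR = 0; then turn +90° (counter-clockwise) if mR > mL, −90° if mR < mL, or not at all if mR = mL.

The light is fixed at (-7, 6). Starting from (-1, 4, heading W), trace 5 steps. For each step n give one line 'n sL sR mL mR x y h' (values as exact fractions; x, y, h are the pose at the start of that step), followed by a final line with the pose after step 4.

0 32/5 160/17 -144/85 -1344/85 -1 4 W
1 40/9 5/2 -115/36 -125/18 0 4 N
2 32/17 160/97 -1744/1649 -5824/1649 0 3 E
3 80/37 16/5 -104/185 -992/185 -1 3 S
4 32/5 160/17 -144/85 -1344/85 -1 4 W
final 0 4 N

n=0: pose=(-1,4,W); sL=32/5, sR=160/17; mL=-144/85, mR=-1344/85; mL+mR=-1488/85 → advance -1; mR−mL=-240/17 → turn -1·90°
n=1: pose=(0,4,N); sL=40/9, sR=5/2; mL=-115/36, mR=-125/18; mL+mR=-365/36 → advance -1; mR−mL=-15/4 → turn -1·90°
n=2: pose=(0,3,E); sL=32/17, sR=160/97; mL=-1744/1649, mR=-5824/1649; mL+mR=-7568/1649 → advance -1; mR−mL=-240/97 → turn -1·90°
n=3: pose=(-1,3,S); sL=80/37, sR=16/5; mL=-104/185, mR=-992/185; mL+mR=-1096/185 → advance -1; mR−mL=-24/5 → turn -1·90°
n=4: pose=(-1,4,W); sL=32/5, sR=160/17; mL=-144/85, mR=-1344/85; mL+mR=-1488/85 → advance -1; mR−mL=-240/17 → turn -1·90°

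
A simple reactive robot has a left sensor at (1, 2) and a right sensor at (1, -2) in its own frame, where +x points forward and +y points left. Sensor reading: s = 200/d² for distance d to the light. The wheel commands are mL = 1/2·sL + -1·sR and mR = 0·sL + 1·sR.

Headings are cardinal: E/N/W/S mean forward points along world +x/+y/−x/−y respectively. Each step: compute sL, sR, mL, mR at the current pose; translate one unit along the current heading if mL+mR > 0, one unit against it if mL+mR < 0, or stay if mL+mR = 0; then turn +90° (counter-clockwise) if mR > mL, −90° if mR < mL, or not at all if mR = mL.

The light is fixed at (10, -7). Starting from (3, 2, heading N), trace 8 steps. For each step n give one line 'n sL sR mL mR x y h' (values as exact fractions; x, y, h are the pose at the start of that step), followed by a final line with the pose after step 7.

0 200/181 8/5 -948/905 8/5 3 2 N
1 25/16 25/26 -75/416 25/26 3 3 W
2 200/117 200/181 -5300/21177 200/181 2 3 S
3 20/17 100/49 -1210/833 100/49 2 2 E
4 200/181 8/5 -948/905 8/5 3 2 N
5 25/16 25/26 -75/416 25/26 3 3 W
6 200/117 200/181 -5300/21177 200/181 2 3 S
7 20/17 100/49 -1210/833 100/49 2 2 E
final 3 2 N

n=0: pose=(3,2,N); sL=200/181, sR=8/5; mL=-948/905, mR=8/5; mL+mR=100/181 → advance +1; mR−mL=2396/905 → turn +1·90°
n=1: pose=(3,3,W); sL=25/16, sR=25/26; mL=-75/416, mR=25/26; mL+mR=25/32 → advance +1; mR−mL=475/416 → turn +1·90°
n=2: pose=(2,3,S); sL=200/117, sR=200/181; mL=-5300/21177, mR=200/181; mL+mR=100/117 → advance +1; mR−mL=28700/21177 → turn +1·90°
n=3: pose=(2,2,E); sL=20/17, sR=100/49; mL=-1210/833, mR=100/49; mL+mR=10/17 → advance +1; mR−mL=2910/833 → turn +1·90°
n=4: pose=(3,2,N); sL=200/181, sR=8/5; mL=-948/905, mR=8/5; mL+mR=100/181 → advance +1; mR−mL=2396/905 → turn +1·90°
n=5: pose=(3,3,W); sL=25/16, sR=25/26; mL=-75/416, mR=25/26; mL+mR=25/32 → advance +1; mR−mL=475/416 → turn +1·90°
n=6: pose=(2,3,S); sL=200/117, sR=200/181; mL=-5300/21177, mR=200/181; mL+mR=100/117 → advance +1; mR−mL=28700/21177 → turn +1·90°
n=7: pose=(2,2,E); sL=20/17, sR=100/49; mL=-1210/833, mR=100/49; mL+mR=10/17 → advance +1; mR−mL=2910/833 → turn +1·90°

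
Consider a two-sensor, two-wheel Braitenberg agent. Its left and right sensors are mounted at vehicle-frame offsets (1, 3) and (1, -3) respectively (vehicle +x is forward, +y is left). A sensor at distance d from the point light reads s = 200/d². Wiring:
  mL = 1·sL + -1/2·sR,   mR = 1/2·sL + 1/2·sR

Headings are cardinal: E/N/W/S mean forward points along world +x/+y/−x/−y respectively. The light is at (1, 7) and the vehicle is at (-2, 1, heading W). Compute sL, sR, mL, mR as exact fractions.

left sensor world pos  = (-3, -2); dL² = 97
right sensor world pos = (-3, 4); dR² = 25
sL = 200/97 = 200/97
sR = 200/25 = 8
mL = 1·sL + -1/2·sR = -188/97
mR = 1/2·sL + 1/2·sR = 488/97

200/97 8 -188/97 488/97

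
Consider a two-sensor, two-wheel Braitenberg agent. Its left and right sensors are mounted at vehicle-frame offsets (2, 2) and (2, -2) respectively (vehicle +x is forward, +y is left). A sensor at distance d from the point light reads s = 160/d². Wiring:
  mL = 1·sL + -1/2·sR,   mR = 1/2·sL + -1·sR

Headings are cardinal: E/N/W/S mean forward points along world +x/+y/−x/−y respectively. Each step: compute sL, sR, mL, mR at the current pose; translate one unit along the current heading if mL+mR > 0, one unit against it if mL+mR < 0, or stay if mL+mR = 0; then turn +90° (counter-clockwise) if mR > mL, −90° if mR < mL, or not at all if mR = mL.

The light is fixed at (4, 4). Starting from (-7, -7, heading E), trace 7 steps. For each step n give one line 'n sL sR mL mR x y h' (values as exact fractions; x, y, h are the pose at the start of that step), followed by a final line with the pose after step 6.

0 80/81 16/25 1352/2025 -296/2025 -7 -7 E
1 160/233 160/313 31440/72929 -12240/72929 -6 -7 S
2 8/17 40/61 148/1037 -436/1037 -6 -8 W
3 160/221 160/149 6160/32929 -23440/32929 -5 -8 N
4 16/17 80/137 1512/2329 -264/2329 -5 -9 E
5 160/261 32/65 6224/16965 -3152/16965 -4 -9 S
6 40/89 40/61 660/5429 -2340/5429 -4 -10 W
final -3 -10 N

n=0: pose=(-7,-7,E); sL=80/81, sR=16/25; mL=1352/2025, mR=-296/2025; mL+mR=352/675 → advance +1; mR−mL=-1648/2025 → turn -1·90°
n=1: pose=(-6,-7,S); sL=160/233, sR=160/313; mL=31440/72929, mR=-12240/72929; mL+mR=19200/72929 → advance +1; mR−mL=-43680/72929 → turn -1·90°
n=2: pose=(-6,-8,W); sL=8/17, sR=40/61; mL=148/1037, mR=-436/1037; mL+mR=-288/1037 → advance -1; mR−mL=-584/1037 → turn -1·90°
n=3: pose=(-5,-8,N); sL=160/221, sR=160/149; mL=6160/32929, mR=-23440/32929; mL+mR=-17280/32929 → advance -1; mR−mL=-29600/32929 → turn -1·90°
n=4: pose=(-5,-9,E); sL=16/17, sR=80/137; mL=1512/2329, mR=-264/2329; mL+mR=1248/2329 → advance +1; mR−mL=-1776/2329 → turn -1·90°
n=5: pose=(-4,-9,S); sL=160/261, sR=32/65; mL=6224/16965, mR=-3152/16965; mL+mR=1024/5655 → advance +1; mR−mL=-9376/16965 → turn -1·90°
n=6: pose=(-4,-10,W); sL=40/89, sR=40/61; mL=660/5429, mR=-2340/5429; mL+mR=-1680/5429 → advance -1; mR−mL=-3000/5429 → turn -1·90°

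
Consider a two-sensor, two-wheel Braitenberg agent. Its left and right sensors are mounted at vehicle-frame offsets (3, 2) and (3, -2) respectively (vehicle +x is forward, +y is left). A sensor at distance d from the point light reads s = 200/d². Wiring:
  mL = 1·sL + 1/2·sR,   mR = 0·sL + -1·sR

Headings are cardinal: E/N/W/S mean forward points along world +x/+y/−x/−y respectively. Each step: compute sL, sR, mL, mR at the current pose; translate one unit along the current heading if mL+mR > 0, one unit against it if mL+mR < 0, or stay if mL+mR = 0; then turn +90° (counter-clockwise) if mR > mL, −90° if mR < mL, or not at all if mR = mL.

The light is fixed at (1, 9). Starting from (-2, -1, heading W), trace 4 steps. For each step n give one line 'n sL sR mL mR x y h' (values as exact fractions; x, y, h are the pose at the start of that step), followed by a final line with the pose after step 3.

0 10/9 2 19/9 -2 -2 -1 W
1 40/17 200/53 3820/901 -200/53 -3 -1 N
2 4 100/61 294/61 -100/61 -3 0 E
3 40/29 200/169 9660/4901 -200/169 -2 0 S
final -2 -1 W

n=0: pose=(-2,-1,W); sL=10/9, sR=2; mL=19/9, mR=-2; mL+mR=1/9 → advance +1; mR−mL=-37/9 → turn -1·90°
n=1: pose=(-3,-1,N); sL=40/17, sR=200/53; mL=3820/901, mR=-200/53; mL+mR=420/901 → advance +1; mR−mL=-7220/901 → turn -1·90°
n=2: pose=(-3,0,E); sL=4, sR=100/61; mL=294/61, mR=-100/61; mL+mR=194/61 → advance +1; mR−mL=-394/61 → turn -1·90°
n=3: pose=(-2,0,S); sL=40/29, sR=200/169; mL=9660/4901, mR=-200/169; mL+mR=3860/4901 → advance +1; mR−mL=-15460/4901 → turn -1·90°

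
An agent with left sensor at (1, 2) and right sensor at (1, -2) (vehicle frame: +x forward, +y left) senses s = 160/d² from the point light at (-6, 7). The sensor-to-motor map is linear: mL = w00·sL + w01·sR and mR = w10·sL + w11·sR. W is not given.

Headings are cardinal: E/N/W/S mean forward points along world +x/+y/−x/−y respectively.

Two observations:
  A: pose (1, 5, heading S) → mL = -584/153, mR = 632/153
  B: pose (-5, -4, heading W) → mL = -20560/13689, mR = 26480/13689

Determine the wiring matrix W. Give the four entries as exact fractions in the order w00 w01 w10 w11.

obs A: pose=(1,5,S) → sL=16/9, sR=80/17, mL=-584/153, mR=632/153
obs B: pose=(-5,-4,W) → sL=160/169, sR=160/81, mL=-20560/13689, mR=26480/13689
sensor matrix S = [[16/9, 80/17], [160/169, 160/81]]; det S = -1976320/2094417
solve [mL_A; mL_B] = S·[w00; w01] and [mR_A; mR_B] = S·[w10; w11]:
  w00 = 1/2, w01 = -1, w10 = 1, w11 = 1/2

1/2 -1 1 1/2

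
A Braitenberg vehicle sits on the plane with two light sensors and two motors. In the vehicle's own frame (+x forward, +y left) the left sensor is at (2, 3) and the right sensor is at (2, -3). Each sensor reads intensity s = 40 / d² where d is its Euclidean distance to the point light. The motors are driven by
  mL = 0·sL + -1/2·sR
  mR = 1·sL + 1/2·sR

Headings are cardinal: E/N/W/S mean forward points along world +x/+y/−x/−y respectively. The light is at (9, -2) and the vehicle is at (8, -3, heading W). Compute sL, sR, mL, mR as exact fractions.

8/5 40/13 -20/13 204/65

left sensor world pos  = (6, -6); dL² = 25
right sensor world pos = (6, 0); dR² = 13
sL = 40/25 = 8/5
sR = 40/13 = 40/13
mL = 0·sL + -1/2·sR = -20/13
mR = 1·sL + 1/2·sR = 204/65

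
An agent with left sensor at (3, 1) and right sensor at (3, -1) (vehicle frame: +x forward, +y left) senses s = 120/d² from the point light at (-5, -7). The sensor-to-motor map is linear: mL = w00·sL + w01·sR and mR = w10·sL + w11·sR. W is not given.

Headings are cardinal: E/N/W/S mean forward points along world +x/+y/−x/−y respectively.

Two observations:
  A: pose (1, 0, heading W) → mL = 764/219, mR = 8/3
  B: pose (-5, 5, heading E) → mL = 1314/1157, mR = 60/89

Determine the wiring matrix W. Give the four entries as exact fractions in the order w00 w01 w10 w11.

obs A: pose=(1,0,W) → sL=8/3, sR=120/73, mL=764/219, mR=8/3
obs B: pose=(-5,5,E) → sL=60/89, sR=12/13, mL=1314/1157, mR=60/89
sensor matrix S = [[8/3, 120/73], [60/89, 12/13]]; det S = 114304/84461
solve [mL_A; mL_B] = S·[w00; w01] and [mR_A; mR_B] = S·[w10; w11]:
  w00 = 1, w01 = 1/2, w10 = 1, w11 = 0

1 1/2 1 0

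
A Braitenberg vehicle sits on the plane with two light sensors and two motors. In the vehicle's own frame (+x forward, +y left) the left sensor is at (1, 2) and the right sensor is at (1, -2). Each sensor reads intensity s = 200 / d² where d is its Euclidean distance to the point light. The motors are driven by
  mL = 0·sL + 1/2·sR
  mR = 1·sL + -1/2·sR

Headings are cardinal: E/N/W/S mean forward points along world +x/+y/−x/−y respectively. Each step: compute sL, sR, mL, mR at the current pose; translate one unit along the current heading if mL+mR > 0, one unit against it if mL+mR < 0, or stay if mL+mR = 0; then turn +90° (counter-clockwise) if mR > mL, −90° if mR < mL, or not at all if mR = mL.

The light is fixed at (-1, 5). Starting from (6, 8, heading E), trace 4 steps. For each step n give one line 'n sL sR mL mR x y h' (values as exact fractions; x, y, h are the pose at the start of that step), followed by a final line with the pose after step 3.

n=0: pose=(6,8,E); sL=200/89, sR=40/13; mL=20/13, mR=820/1157; mL+mR=200/89 → advance +1; mR−mL=-960/1157 → turn -1·90°
n=1: pose=(7,8,S); sL=25/13, sR=5; mL=5/2, mR=-15/26; mL+mR=25/13 → advance +1; mR−mL=-40/13 → turn -1·90°
n=2: pose=(7,7,W); sL=200/49, sR=40/13; mL=20/13, mR=1620/637; mL+mR=200/49 → advance +1; mR−mL=640/637 → turn +1·90°
n=3: pose=(6,7,S); sL=100/41, sR=100/13; mL=50/13, mR=-750/533; mL+mR=100/41 → advance +1; mR−mL=-2800/533 → turn -1·90°

0 200/89 40/13 20/13 820/1157 6 8 E
1 25/13 5 5/2 -15/26 7 8 S
2 200/49 40/13 20/13 1620/637 7 7 W
3 100/41 100/13 50/13 -750/533 6 7 S
final 6 6 W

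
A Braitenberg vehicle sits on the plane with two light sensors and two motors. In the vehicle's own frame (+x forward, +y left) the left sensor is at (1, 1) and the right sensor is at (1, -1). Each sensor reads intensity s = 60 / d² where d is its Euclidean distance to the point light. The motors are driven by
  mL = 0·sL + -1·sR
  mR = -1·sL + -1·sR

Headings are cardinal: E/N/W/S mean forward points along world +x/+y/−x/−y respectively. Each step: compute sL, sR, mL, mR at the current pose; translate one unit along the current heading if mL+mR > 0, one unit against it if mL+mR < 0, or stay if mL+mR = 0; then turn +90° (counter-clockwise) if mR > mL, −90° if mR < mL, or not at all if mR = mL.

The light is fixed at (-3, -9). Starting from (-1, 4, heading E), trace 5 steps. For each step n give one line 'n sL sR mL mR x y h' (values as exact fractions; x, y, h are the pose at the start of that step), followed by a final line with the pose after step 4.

0 12/41 20/51 -20/51 -1432/2091 -1 4 E
1 15/37 5/12 -5/12 -365/444 -2 4 S
2 60/169 4/15 -4/15 -1576/2535 -2 5 W
3 30/113 10/39 -10/39 -2300/4407 -1 5 N
4 12/41 20/51 -20/51 -1432/2091 -1 4 E
final -2 4 S

n=0: pose=(-1,4,E); sL=12/41, sR=20/51; mL=-20/51, mR=-1432/2091; mL+mR=-2252/2091 → advance -1; mR−mL=-12/41 → turn -1·90°
n=1: pose=(-2,4,S); sL=15/37, sR=5/12; mL=-5/12, mR=-365/444; mL+mR=-275/222 → advance -1; mR−mL=-15/37 → turn -1·90°
n=2: pose=(-2,5,W); sL=60/169, sR=4/15; mL=-4/15, mR=-1576/2535; mL+mR=-2252/2535 → advance -1; mR−mL=-60/169 → turn -1·90°
n=3: pose=(-1,5,N); sL=30/113, sR=10/39; mL=-10/39, mR=-2300/4407; mL+mR=-3430/4407 → advance -1; mR−mL=-30/113 → turn -1·90°
n=4: pose=(-1,4,E); sL=12/41, sR=20/51; mL=-20/51, mR=-1432/2091; mL+mR=-2252/2091 → advance -1; mR−mL=-12/41 → turn -1·90°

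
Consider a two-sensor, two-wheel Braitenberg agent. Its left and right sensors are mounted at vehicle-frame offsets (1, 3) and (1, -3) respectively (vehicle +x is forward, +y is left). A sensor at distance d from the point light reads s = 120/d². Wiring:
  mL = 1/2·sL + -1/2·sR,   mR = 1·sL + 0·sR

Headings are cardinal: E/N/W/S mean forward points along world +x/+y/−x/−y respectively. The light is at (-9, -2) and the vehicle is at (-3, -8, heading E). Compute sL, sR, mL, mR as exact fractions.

60/29 12/13 216/377 60/29

left sensor world pos  = (-2, -5); dL² = 58
right sensor world pos = (-2, -11); dR² = 130
sL = 120/58 = 60/29
sR = 120/130 = 12/13
mL = 1/2·sL + -1/2·sR = 216/377
mR = 1·sL + 0·sR = 60/29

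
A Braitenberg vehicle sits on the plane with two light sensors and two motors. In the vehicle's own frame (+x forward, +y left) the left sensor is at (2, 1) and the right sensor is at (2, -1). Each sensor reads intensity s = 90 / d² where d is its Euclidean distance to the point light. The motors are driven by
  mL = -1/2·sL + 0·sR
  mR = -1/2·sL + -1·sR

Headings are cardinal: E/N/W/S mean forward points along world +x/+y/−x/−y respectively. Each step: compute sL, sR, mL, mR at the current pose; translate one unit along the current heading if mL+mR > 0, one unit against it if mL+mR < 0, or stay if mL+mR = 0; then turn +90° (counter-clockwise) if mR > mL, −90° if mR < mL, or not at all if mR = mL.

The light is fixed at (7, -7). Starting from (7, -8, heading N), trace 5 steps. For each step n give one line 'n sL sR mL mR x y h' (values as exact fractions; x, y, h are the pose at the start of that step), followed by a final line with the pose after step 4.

0 45 45 -45/2 -135/2 7 -8 N
1 18 90/13 -9 -207/13 7 -9 E
2 45/8 9/2 -45/16 -117/16 6 -9 S
3 90/13 10 -45/13 -175/13 6 -8 W
4 45 45 -45/2 -135/2 7 -8 N
final 7 -9 E

n=0: pose=(7,-8,N); sL=45, sR=45; mL=-45/2, mR=-135/2; mL+mR=-90 → advance -1; mR−mL=-45 → turn -1·90°
n=1: pose=(7,-9,E); sL=18, sR=90/13; mL=-9, mR=-207/13; mL+mR=-324/13 → advance -1; mR−mL=-90/13 → turn -1·90°
n=2: pose=(6,-9,S); sL=45/8, sR=9/2; mL=-45/16, mR=-117/16; mL+mR=-81/8 → advance -1; mR−mL=-9/2 → turn -1·90°
n=3: pose=(6,-8,W); sL=90/13, sR=10; mL=-45/13, mR=-175/13; mL+mR=-220/13 → advance -1; mR−mL=-10 → turn -1·90°
n=4: pose=(7,-8,N); sL=45, sR=45; mL=-45/2, mR=-135/2; mL+mR=-90 → advance -1; mR−mL=-45 → turn -1·90°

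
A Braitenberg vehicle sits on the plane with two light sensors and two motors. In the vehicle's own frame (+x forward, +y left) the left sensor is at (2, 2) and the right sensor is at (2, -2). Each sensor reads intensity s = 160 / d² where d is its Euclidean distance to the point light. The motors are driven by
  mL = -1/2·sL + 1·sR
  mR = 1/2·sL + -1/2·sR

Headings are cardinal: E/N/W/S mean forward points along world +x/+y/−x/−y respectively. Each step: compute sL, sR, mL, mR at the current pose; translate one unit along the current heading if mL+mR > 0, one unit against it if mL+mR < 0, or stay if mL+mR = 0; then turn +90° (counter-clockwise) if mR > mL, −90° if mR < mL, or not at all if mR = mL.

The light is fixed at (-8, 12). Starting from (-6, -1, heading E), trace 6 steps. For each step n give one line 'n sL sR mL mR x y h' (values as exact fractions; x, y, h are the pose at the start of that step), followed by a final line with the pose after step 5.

0 160/137 160/241 2640/33017 8320/33017 -6 -1 E
1 80/61 80/73 1960/4453 480/4453 -5 -1 N
2 32/25 160/221 464/5525 1536/5525 -5 0 E
3 20/13 20/17 90/221 40/221 -4 0 N
4 160/117 32/41 464/4797 1408/4797 -4 1 E
5 16/9 16/13 40/117 32/117 -3 1 N
final -3 2 E

n=0: pose=(-6,-1,E); sL=160/137, sR=160/241; mL=2640/33017, mR=8320/33017; mL+mR=80/241 → advance +1; mR−mL=5680/33017 → turn +1·90°
n=1: pose=(-5,-1,N); sL=80/61, sR=80/73; mL=1960/4453, mR=480/4453; mL+mR=40/73 → advance +1; mR−mL=-1480/4453 → turn -1·90°
n=2: pose=(-5,0,E); sL=32/25, sR=160/221; mL=464/5525, mR=1536/5525; mL+mR=80/221 → advance +1; mR−mL=1072/5525 → turn +1·90°
n=3: pose=(-4,0,N); sL=20/13, sR=20/17; mL=90/221, mR=40/221; mL+mR=10/17 → advance +1; mR−mL=-50/221 → turn -1·90°
n=4: pose=(-4,1,E); sL=160/117, sR=32/41; mL=464/4797, mR=1408/4797; mL+mR=16/41 → advance +1; mR−mL=944/4797 → turn +1·90°
n=5: pose=(-3,1,N); sL=16/9, sR=16/13; mL=40/117, mR=32/117; mL+mR=8/13 → advance +1; mR−mL=-8/117 → turn -1·90°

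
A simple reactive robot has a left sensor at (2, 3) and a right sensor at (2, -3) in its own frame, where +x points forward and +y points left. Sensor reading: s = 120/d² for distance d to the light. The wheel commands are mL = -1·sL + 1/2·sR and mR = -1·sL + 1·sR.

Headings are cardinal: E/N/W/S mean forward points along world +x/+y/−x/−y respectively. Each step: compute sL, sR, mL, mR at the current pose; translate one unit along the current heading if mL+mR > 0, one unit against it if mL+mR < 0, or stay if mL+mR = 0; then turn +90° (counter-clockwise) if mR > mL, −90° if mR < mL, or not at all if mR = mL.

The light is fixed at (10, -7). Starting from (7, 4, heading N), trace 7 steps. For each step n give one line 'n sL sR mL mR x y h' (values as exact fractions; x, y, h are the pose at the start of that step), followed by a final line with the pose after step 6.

0 24/41 120/169 -1596/6929 864/6929 7 4 N
1 60/37 60/97 -4710/3589 -3600/3589 7 3 W
2 24/13 120/89 -1356/1157 -576/1157 8 3 S
3 30/49 15/8 255/784 495/392 8 4 E
4 24/37 120/173 -1932/6401 288/6401 9 4 N
5 60/29 60/89 -4470/2581 -3600/2581 9 3 W
6 120/73 120/73 -60/73 0 10 3 S
final 10 4 E

n=0: pose=(7,4,N); sL=24/41, sR=120/169; mL=-1596/6929, mR=864/6929; mL+mR=-732/6929 → advance -1; mR−mL=60/169 → turn +1·90°
n=1: pose=(7,3,W); sL=60/37, sR=60/97; mL=-4710/3589, mR=-3600/3589; mL+mR=-8310/3589 → advance -1; mR−mL=30/97 → turn +1·90°
n=2: pose=(8,3,S); sL=24/13, sR=120/89; mL=-1356/1157, mR=-576/1157; mL+mR=-1932/1157 → advance -1; mR−mL=60/89 → turn +1·90°
n=3: pose=(8,4,E); sL=30/49, sR=15/8; mL=255/784, mR=495/392; mL+mR=1245/784 → advance +1; mR−mL=15/16 → turn +1·90°
n=4: pose=(9,4,N); sL=24/37, sR=120/173; mL=-1932/6401, mR=288/6401; mL+mR=-1644/6401 → advance -1; mR−mL=60/173 → turn +1·90°
n=5: pose=(9,3,W); sL=60/29, sR=60/89; mL=-4470/2581, mR=-3600/2581; mL+mR=-8070/2581 → advance -1; mR−mL=30/89 → turn +1·90°
n=6: pose=(10,3,S); sL=120/73, sR=120/73; mL=-60/73, mR=0; mL+mR=-60/73 → advance -1; mR−mL=60/73 → turn +1·90°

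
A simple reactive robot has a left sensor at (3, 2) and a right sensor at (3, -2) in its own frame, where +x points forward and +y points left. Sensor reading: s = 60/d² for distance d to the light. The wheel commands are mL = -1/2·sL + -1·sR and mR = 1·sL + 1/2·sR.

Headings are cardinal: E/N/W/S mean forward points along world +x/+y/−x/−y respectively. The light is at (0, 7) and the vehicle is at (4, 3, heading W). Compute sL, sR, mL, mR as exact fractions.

left sensor world pos  = (1, 1); dL² = 37
right sensor world pos = (1, 5); dR² = 5
sL = 60/37 = 60/37
sR = 60/5 = 12
mL = -1/2·sL + -1·sR = -474/37
mR = 1·sL + 1/2·sR = 282/37

60/37 12 -474/37 282/37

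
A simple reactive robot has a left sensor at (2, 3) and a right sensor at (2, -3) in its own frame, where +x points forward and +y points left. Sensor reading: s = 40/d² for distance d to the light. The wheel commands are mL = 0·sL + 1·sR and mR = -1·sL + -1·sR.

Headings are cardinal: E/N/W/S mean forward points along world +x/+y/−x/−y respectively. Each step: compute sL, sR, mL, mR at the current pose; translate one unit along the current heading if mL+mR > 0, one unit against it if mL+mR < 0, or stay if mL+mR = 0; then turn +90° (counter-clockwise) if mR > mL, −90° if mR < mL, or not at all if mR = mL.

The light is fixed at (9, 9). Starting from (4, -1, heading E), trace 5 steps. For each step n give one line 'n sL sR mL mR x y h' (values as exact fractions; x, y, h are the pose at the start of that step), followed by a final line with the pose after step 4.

0 20/29 20/89 20/89 -2360/2581 4 -1 E
1 40/153 8/45 8/45 -112/255 3 -1 S
2 5/26 2/5 2/5 -77/130 3 0 W
3 40/113 40/53 40/53 -6640/5989 4 0 N
4 20/29 20/89 20/89 -2360/2581 4 -1 E
final 3 -1 S

n=0: pose=(4,-1,E); sL=20/29, sR=20/89; mL=20/89, mR=-2360/2581; mL+mR=-20/29 → advance -1; mR−mL=-2940/2581 → turn -1·90°
n=1: pose=(3,-1,S); sL=40/153, sR=8/45; mL=8/45, mR=-112/255; mL+mR=-40/153 → advance -1; mR−mL=-472/765 → turn -1·90°
n=2: pose=(3,0,W); sL=5/26, sR=2/5; mL=2/5, mR=-77/130; mL+mR=-5/26 → advance -1; mR−mL=-129/130 → turn -1·90°
n=3: pose=(4,0,N); sL=40/113, sR=40/53; mL=40/53, mR=-6640/5989; mL+mR=-40/113 → advance -1; mR−mL=-11160/5989 → turn -1·90°
n=4: pose=(4,-1,E); sL=20/29, sR=20/89; mL=20/89, mR=-2360/2581; mL+mR=-20/29 → advance -1; mR−mL=-2940/2581 → turn -1·90°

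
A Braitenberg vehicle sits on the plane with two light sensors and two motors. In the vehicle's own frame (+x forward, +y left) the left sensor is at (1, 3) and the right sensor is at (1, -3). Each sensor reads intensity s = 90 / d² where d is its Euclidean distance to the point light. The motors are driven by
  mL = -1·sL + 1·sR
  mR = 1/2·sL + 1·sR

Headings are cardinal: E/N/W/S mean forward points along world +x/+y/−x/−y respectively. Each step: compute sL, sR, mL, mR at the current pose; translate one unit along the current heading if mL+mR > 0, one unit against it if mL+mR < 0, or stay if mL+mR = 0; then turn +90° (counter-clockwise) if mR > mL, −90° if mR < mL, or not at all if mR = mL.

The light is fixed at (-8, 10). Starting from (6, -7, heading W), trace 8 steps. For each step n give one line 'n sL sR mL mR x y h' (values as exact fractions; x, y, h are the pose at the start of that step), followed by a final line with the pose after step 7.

n=0: pose=(6,-7,W); sL=90/569, sR=18/73; mL=3672/41537, mR=13527/41537; mL+mR=17199/41537 → advance +1; mR−mL=135/569 → turn +1·90°
n=1: pose=(5,-7,S); sL=9/58, sR=45/212; mL=351/6148, mR=891/3074; mL+mR=2133/6148 → advance +1; mR−mL=27/116 → turn +1·90°
n=2: pose=(5,-8,E); sL=90/421, sR=90/637; mL=-19440/268177, mR=66555/268177; mL+mR=47115/268177 → advance +1; mR−mL=135/421 → turn +1·90°
n=3: pose=(6,-8,N); sL=9/41, sR=45/289; mL=-756/11849, mR=6291/23698; mL+mR=4779/23698 → advance +1; mR−mL=27/82 → turn +1·90°
n=4: pose=(6,-7,W); sL=90/569, sR=18/73; mL=3672/41537, mR=13527/41537; mL+mR=17199/41537 → advance +1; mR−mL=135/569 → turn +1·90°
n=5: pose=(5,-7,S); sL=9/58, sR=45/212; mL=351/6148, mR=891/3074; mL+mR=2133/6148 → advance +1; mR−mL=27/116 → turn +1·90°
n=6: pose=(5,-8,E); sL=90/421, sR=90/637; mL=-19440/268177, mR=66555/268177; mL+mR=47115/268177 → advance +1; mR−mL=135/421 → turn +1·90°
n=7: pose=(6,-8,N); sL=9/41, sR=45/289; mL=-756/11849, mR=6291/23698; mL+mR=4779/23698 → advance +1; mR−mL=27/82 → turn +1·90°

0 90/569 18/73 3672/41537 13527/41537 6 -7 W
1 9/58 45/212 351/6148 891/3074 5 -7 S
2 90/421 90/637 -19440/268177 66555/268177 5 -8 E
3 9/41 45/289 -756/11849 6291/23698 6 -8 N
4 90/569 18/73 3672/41537 13527/41537 6 -7 W
5 9/58 45/212 351/6148 891/3074 5 -7 S
6 90/421 90/637 -19440/268177 66555/268177 5 -8 E
7 9/41 45/289 -756/11849 6291/23698 6 -8 N
final 6 -7 W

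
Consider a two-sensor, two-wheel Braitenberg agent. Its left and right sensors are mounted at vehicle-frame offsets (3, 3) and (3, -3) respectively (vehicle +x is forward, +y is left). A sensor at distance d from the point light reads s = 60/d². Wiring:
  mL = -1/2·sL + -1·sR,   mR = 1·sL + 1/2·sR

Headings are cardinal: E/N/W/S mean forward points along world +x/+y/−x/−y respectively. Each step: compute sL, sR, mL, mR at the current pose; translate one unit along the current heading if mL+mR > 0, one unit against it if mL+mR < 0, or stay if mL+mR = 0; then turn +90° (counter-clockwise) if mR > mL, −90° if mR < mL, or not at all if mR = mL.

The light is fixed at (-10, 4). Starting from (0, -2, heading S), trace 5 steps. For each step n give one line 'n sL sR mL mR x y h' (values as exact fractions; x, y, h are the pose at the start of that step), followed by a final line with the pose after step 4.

0 6/25 6/13 -189/325 153/325 0 -2 S
1 60/173 60/233 -17370/40309 19170/40309 0 -1 E
2 15/17 3/10 -63/85 351/340 1 -1 N
3 60/113 12/13 -1746/1469 1458/1469 1 0 W
4 30/137 6/13 -1017/1781 801/1781 2 0 S
final 2 1 E

n=0: pose=(0,-2,S); sL=6/25, sR=6/13; mL=-189/325, mR=153/325; mL+mR=-36/325 → advance -1; mR−mL=342/325 → turn +1·90°
n=1: pose=(0,-1,E); sL=60/173, sR=60/233; mL=-17370/40309, mR=19170/40309; mL+mR=1800/40309 → advance +1; mR−mL=36540/40309 → turn +1·90°
n=2: pose=(1,-1,N); sL=15/17, sR=3/10; mL=-63/85, mR=351/340; mL+mR=99/340 → advance +1; mR−mL=603/340 → turn +1·90°
n=3: pose=(1,0,W); sL=60/113, sR=12/13; mL=-1746/1469, mR=1458/1469; mL+mR=-288/1469 → advance -1; mR−mL=3204/1469 → turn +1·90°
n=4: pose=(2,0,S); sL=30/137, sR=6/13; mL=-1017/1781, mR=801/1781; mL+mR=-216/1781 → advance -1; mR−mL=1818/1781 → turn +1·90°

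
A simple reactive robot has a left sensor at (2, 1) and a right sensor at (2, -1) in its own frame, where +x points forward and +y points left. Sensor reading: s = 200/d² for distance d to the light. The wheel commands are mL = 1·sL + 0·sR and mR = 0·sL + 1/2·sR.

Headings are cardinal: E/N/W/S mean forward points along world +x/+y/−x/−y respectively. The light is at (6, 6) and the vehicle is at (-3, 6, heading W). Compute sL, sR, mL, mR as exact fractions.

100/61 100/61 100/61 50/61

left sensor world pos  = (-5, 5); dL² = 122
right sensor world pos = (-5, 7); dR² = 122
sL = 200/122 = 100/61
sR = 200/122 = 100/61
mL = 1·sL + 0·sR = 100/61
mR = 0·sL + 1/2·sR = 50/61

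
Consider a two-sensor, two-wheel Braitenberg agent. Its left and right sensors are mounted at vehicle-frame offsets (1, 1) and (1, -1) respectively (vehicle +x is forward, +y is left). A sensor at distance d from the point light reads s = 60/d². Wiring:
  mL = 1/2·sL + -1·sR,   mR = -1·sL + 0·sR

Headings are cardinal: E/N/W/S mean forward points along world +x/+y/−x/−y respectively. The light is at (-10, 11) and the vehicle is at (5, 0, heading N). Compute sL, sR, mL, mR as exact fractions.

15/74 15/89 -885/13172 -15/74

left sensor world pos  = (4, 1); dL² = 296
right sensor world pos = (6, 1); dR² = 356
sL = 60/296 = 15/74
sR = 60/356 = 15/89
mL = 1/2·sL + -1·sR = -885/13172
mR = -1·sL + 0·sR = -15/74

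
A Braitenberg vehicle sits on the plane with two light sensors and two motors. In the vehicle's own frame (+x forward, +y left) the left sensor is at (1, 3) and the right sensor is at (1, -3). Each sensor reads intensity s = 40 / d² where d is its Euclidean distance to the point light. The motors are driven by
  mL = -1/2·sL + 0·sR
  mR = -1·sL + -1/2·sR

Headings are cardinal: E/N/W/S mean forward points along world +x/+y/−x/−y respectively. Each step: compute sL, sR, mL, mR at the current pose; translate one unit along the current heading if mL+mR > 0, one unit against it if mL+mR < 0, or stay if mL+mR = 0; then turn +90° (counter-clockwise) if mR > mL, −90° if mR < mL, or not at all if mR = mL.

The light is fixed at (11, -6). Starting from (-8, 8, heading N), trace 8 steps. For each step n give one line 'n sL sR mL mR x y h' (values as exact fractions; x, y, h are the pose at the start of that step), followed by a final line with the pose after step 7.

0 40/709 40/481 -20/709 -33420/341029 -8 8 N
1 2/29 5/53 -1/29 -357/3074 -8 7 E
2 40/433 40/673 -20/433 -35580/291409 -9 7 S
3 20/281 4/73 -10/281 -2022/20513 -9 8 W
4 40/709 40/481 -20/709 -33420/341029 -8 8 N
5 2/29 5/53 -1/29 -357/3074 -8 7 E
6 40/433 40/673 -20/433 -35580/291409 -9 7 S
7 20/281 4/73 -10/281 -2022/20513 -9 8 W
final -8 8 N

n=0: pose=(-8,8,N); sL=40/709, sR=40/481; mL=-20/709, mR=-33420/341029; mL+mR=-43040/341029 → advance -1; mR−mL=-23800/341029 → turn -1·90°
n=1: pose=(-8,7,E); sL=2/29, sR=5/53; mL=-1/29, mR=-357/3074; mL+mR=-463/3074 → advance -1; mR−mL=-251/3074 → turn -1·90°
n=2: pose=(-9,7,S); sL=40/433, sR=40/673; mL=-20/433, mR=-35580/291409; mL+mR=-49040/291409 → advance -1; mR−mL=-22120/291409 → turn -1·90°
n=3: pose=(-9,8,W); sL=20/281, sR=4/73; mL=-10/281, mR=-2022/20513; mL+mR=-2752/20513 → advance -1; mR−mL=-1292/20513 → turn -1·90°
n=4: pose=(-8,8,N); sL=40/709, sR=40/481; mL=-20/709, mR=-33420/341029; mL+mR=-43040/341029 → advance -1; mR−mL=-23800/341029 → turn -1·90°
n=5: pose=(-8,7,E); sL=2/29, sR=5/53; mL=-1/29, mR=-357/3074; mL+mR=-463/3074 → advance -1; mR−mL=-251/3074 → turn -1·90°
n=6: pose=(-9,7,S); sL=40/433, sR=40/673; mL=-20/433, mR=-35580/291409; mL+mR=-49040/291409 → advance -1; mR−mL=-22120/291409 → turn -1·90°
n=7: pose=(-9,8,W); sL=20/281, sR=4/73; mL=-10/281, mR=-2022/20513; mL+mR=-2752/20513 → advance -1; mR−mL=-1292/20513 → turn -1·90°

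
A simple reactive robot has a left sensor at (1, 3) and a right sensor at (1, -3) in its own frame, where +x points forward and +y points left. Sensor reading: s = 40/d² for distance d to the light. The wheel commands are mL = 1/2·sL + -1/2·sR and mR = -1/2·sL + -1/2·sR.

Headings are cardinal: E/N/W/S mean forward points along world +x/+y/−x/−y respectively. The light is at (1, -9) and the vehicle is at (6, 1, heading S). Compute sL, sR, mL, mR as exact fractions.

left sensor world pos  = (9, 0); dL² = 145
right sensor world pos = (3, 0); dR² = 85
sL = 40/145 = 8/29
sR = 40/85 = 8/17
mL = 1/2·sL + -1/2·sR = -48/493
mR = -1/2·sL + -1/2·sR = -184/493

8/29 8/17 -48/493 -184/493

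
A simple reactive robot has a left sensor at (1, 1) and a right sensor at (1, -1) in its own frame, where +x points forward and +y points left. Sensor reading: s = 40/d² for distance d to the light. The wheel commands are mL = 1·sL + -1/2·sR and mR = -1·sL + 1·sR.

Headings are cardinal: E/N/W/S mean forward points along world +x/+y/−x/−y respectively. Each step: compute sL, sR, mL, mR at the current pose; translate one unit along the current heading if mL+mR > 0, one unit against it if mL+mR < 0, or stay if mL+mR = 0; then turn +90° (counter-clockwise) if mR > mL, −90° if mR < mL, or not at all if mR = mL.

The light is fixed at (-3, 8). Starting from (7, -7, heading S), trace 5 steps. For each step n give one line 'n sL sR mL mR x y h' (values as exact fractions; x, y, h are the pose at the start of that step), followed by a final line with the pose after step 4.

n=0: pose=(7,-7,S); sL=40/377, sR=40/337; mL=5940/127049, mR=1600/127049; mL+mR=20/337 → advance +1; mR−mL=-4340/127049 → turn -1·90°
n=1: pose=(7,-8,W); sL=4/37, sR=20/153; mL=242/5661, mR=128/5661; mL+mR=10/153 → advance +1; mR−mL=-38/1887 → turn -1·90°
n=2: pose=(6,-8,N); sL=40/289, sR=8/65; mL=1444/18785, mR=-288/18785; mL+mR=4/65 → advance +1; mR−mL=-1732/18785 → turn -1·90°
n=3: pose=(6,-7,E); sL=5/37, sR=10/89; mL=260/3293, mR=-75/3293; mL+mR=5/89 → advance +1; mR−mL=-335/3293 → turn -1·90°
n=4: pose=(7,-7,S); sL=40/377, sR=40/337; mL=5940/127049, mR=1600/127049; mL+mR=20/337 → advance +1; mR−mL=-4340/127049 → turn -1·90°

0 40/377 40/337 5940/127049 1600/127049 7 -7 S
1 4/37 20/153 242/5661 128/5661 7 -8 W
2 40/289 8/65 1444/18785 -288/18785 6 -8 N
3 5/37 10/89 260/3293 -75/3293 6 -7 E
4 40/377 40/337 5940/127049 1600/127049 7 -7 S
final 7 -8 W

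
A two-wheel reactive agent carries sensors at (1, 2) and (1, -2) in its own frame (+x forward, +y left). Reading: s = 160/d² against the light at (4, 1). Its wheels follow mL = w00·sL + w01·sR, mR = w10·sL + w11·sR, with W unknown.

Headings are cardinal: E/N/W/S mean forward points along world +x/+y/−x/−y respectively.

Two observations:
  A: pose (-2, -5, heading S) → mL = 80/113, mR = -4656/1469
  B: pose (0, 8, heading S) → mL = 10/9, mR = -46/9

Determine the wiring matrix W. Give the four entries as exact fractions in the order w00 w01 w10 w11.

obs A: pose=(-2,-5,S) → sL=32/13, sR=160/113, mL=80/113, mR=-4656/1469
obs B: pose=(0,8,S) → sL=4, sR=20/9, mL=10/9, mR=-46/9
sensor matrix S = [[32/13, 160/113], [4, 20/9]]; det S = -2560/13221
solve [mL_A; mL_B] = S·[w00; w01] and [mR_A; mR_B] = S·[w10; w11]:
  w00 = 0, w01 = 1/2, w10 = -1, w11 = -1/2

0 1/2 -1 -1/2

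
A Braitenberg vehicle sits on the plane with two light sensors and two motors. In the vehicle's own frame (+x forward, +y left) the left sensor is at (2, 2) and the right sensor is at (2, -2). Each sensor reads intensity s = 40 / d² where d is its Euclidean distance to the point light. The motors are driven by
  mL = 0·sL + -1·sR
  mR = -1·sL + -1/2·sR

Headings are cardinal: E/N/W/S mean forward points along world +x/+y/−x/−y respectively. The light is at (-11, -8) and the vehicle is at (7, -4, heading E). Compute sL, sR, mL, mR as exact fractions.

10/109 10/101 -10/101 -1555/11009

left sensor world pos  = (9, -2); dL² = 436
right sensor world pos = (9, -6); dR² = 404
sL = 40/436 = 10/109
sR = 40/404 = 10/101
mL = 0·sL + -1·sR = -10/101
mR = -1·sL + -1/2·sR = -1555/11009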